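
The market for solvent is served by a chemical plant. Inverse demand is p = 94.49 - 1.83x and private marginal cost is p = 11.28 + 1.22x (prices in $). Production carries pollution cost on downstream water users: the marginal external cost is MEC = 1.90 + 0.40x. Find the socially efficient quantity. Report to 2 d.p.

x* = 23.57

Social marginal cost = private MC + MEC = 13.18 + 1.62x.
Set SMC = demand: 13.18 + 1.62x = 94.49 - 1.83x → x* = 23.5681.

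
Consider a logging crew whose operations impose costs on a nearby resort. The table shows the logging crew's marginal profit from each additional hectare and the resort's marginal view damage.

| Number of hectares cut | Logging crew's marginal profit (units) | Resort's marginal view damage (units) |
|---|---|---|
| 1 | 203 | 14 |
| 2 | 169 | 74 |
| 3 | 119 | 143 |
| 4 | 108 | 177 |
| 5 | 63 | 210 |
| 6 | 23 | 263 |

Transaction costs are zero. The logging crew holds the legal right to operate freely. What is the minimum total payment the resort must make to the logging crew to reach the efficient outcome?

Left alone the logging crew would choose level 6 (marginal profit stays positive).
Efficient level: k* = 2 (marginal profit ≥ marginal view damage through 2).
The resort must at least cover the logging crew's forgone profit from cutting 6→2: 119 + 108 + 63 + 23 = 313.

313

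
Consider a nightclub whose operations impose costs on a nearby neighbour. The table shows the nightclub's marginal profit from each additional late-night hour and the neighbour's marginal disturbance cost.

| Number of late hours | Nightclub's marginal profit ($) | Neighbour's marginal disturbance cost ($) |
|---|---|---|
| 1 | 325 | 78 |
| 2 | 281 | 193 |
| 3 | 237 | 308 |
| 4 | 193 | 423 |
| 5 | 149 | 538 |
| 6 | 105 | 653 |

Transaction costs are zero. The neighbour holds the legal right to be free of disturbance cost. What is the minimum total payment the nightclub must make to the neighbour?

Efficient level: marginal profit ≥ marginal disturbance cost through level 2, so k* = 2.
With the neighbour holding the right, the nightclub must at least compensate total damage at k*: 78 + 193 = 271.

$271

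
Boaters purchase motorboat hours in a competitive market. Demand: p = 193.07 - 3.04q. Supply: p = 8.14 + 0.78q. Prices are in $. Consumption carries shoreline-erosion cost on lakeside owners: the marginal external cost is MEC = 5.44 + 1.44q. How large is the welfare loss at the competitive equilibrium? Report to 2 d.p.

Market equilibrium (private): 8.14 + 0.78q = 193.07 - 3.04q → q_m = 48.4110.
Social marginal benefit = demand − MEC = 187.63 - 4.48q.
Set SMB = MC: 187.63 - 4.48q = 8.14 + 0.78q → q* = 34.1236.
The welfare-loss triangle has base |q_m − q*| and height MEC(q_m) (the vertical gap between SMB and MC is zero at q* and MEC at q_m).
DWL = ½ × 14.2874 × 75.1518 = 536.8619.

DWL = $536.86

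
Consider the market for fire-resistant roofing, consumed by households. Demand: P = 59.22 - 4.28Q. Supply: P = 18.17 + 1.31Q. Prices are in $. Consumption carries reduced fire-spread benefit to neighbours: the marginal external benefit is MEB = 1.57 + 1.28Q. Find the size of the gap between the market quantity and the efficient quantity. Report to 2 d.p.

Market equilibrium (private): 18.17 + 1.31Q = 59.22 - 4.28Q → Q_m = 7.3435.
Social marginal benefit = demand + MEB = 60.79 - 3.00Q.
Set SMB = MC: 60.79 - 3.00Q = 18.17 + 1.31Q → Q* = 9.8886.
Gap = |7.3435 − 9.8886| = 2.5451.

2.55 units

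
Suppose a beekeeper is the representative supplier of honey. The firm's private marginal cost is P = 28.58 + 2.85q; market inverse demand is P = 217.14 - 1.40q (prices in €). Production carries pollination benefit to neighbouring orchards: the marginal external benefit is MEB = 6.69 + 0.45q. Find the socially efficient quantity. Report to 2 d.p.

Social marginal cost = private MC − MEB = 21.89 + 2.40q.
Set SMC = demand: 21.89 + 2.40q = 217.14 - 1.40q → q* = 51.3816.

q* = 51.38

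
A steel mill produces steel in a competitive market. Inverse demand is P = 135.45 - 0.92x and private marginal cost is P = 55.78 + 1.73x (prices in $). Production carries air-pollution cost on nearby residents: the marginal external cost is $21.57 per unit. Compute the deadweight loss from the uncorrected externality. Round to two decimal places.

DWL = $87.79

Market equilibrium (private): 55.78 + 1.73x = 135.45 - 0.92x → x_m = 30.0642.
Social marginal cost = private MC + MEC = 77.35 + 1.73x.
Set SMC = demand: 77.35 + 1.73x = 135.45 - 0.92x → x* = 21.9245.
Height of the DWL triangle at x_m is SMC(x_m) − demand(x_m) = MEC(x_m) = 21.5700.
DWL = ½ × 8.1397 × 21.5700 = 87.7867.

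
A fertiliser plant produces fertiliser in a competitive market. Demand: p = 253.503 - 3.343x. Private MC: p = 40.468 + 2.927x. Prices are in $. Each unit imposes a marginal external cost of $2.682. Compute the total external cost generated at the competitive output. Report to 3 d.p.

Market equilibrium (private): 40.468 + 2.927x = 253.503 - 3.343x → x_m = 33.9769.
Total external cost = MEC × x_m = 2.682 × 33.9769 = 91.1260.

$91.126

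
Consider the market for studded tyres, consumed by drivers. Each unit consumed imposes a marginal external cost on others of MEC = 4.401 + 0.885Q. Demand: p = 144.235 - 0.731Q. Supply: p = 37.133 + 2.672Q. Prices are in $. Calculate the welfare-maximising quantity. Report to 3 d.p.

Q* = 23.951

Social marginal benefit = demand − MEC = 139.834 - 1.616Q.
Set SMB = MC: 139.834 - 1.616Q = 37.133 + 2.672Q → Q* = 23.9508.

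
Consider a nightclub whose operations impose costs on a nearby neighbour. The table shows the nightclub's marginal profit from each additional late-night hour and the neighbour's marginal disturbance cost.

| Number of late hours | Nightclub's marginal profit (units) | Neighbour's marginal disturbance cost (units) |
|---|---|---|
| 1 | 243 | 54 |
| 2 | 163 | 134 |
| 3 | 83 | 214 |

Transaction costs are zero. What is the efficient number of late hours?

2

Bargaining reaches the level where marginal profit last exceeds marginal disturbance cost.
That holds through level 2 (163 ≥ 134) but not at 3 (83 < 214).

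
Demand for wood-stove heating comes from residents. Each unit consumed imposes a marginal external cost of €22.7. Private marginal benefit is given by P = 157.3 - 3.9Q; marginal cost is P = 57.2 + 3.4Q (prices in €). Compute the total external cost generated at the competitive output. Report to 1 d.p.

Market equilibrium (private): 57.2 + 3.4Q = 157.3 - 3.9Q → Q_m = 13.7123.
Total external cost = MEC × Q_m = 22.7 × 13.7123 = 311.2692.

€311.3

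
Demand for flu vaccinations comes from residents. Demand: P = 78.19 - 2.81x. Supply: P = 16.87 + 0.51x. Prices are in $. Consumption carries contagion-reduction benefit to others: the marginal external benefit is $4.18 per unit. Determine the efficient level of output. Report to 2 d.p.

x* = 19.73

Social marginal benefit = demand + MEB = 82.37 - 2.81x.
Set SMB = MC: 82.37 - 2.81x = 16.87 + 0.51x → x* = 19.7289.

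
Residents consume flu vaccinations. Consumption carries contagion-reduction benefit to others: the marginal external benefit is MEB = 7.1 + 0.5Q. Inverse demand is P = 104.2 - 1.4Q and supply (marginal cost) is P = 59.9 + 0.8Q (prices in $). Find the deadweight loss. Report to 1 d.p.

DWL = $86.7

Market equilibrium (private): 59.9 + 0.8Q = 104.2 - 1.4Q → Q_m = 20.1364.
Social marginal benefit = demand + MEB = 111.3 - 0.9Q.
Set SMB = MC: 111.3 - 0.9Q = 59.9 + 0.8Q → Q* = 30.2353.
The loss is the area between SMB and MC from Q* to Q_m; with linear curves that's a triangle of height MEB(Q_m).
DWL = ½ × 10.0989 × 17.1682 = 86.6900.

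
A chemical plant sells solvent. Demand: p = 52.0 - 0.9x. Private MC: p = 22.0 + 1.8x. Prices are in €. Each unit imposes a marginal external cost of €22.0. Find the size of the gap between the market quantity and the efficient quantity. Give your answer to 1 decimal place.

8.1 units

Market equilibrium (private): 22.0 + 1.8x = 52.0 - 0.9x → x_m = 11.1111.
Social marginal cost = private MC + MEC = 44.0 + 1.8x.
Set SMC = demand: 44.0 + 1.8x = 52.0 - 0.9x → x* = 2.9630.
Gap = |11.1111 − 2.9630| = 8.1481.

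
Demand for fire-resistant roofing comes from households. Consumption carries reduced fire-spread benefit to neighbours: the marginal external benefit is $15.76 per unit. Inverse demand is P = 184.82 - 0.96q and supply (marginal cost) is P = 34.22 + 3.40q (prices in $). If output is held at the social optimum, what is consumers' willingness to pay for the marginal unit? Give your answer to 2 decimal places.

P = $148.19

Social marginal benefit = demand + MEB = 200.58 - 0.96q.
Set SMB = MC: 200.58 - 0.96q = 34.22 + 3.40q → q* = 38.1560.
Consumer price on the demand curve at q*: 184.82 − 0.96×38.1560 = 148.1902.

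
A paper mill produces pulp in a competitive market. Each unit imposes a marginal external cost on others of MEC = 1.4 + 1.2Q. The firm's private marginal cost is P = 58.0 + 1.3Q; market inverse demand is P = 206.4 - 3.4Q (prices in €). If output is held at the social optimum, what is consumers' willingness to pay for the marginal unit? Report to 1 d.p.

Social marginal cost = private MC + MEC = 59.4 + 2.5Q.
Set SMC = demand: 59.4 + 2.5Q = 206.4 - 3.4Q → Q* = 24.9153.
Consumer price on the demand curve at Q*: 206.4 − 3.4×24.9153 = 121.6880.

P = €121.7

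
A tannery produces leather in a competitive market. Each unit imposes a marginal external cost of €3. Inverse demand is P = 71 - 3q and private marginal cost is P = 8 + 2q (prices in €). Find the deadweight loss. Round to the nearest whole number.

Market equilibrium (private): 8 + 2q = 71 - 3q → q_m = 12.6000.
Social marginal cost = private MC + MEC = 11 + 2q.
Set SMC = demand: 11 + 2q = 71 - 3q → q* = 12.0000.
Height of the DWL triangle at q_m is SMC(q_m) − demand(q_m) = MEC(q_m) = 3.0000.
DWL = ½ × 0.6000 × 3.0000 = 0.9000.

DWL = €1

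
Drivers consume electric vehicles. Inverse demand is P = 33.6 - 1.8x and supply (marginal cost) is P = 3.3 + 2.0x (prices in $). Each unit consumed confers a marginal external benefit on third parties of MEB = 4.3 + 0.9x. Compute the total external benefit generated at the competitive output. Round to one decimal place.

Market equilibrium (private): 3.3 + 2.0x = 33.6 - 1.8x → x_m = 7.9737.
Total external benefit = ∫₀^{x_m} (4.3 + 0.9x) dx = 4.3×7.9737 + ½×0.9×7.9737² = 62.8979.

$62.9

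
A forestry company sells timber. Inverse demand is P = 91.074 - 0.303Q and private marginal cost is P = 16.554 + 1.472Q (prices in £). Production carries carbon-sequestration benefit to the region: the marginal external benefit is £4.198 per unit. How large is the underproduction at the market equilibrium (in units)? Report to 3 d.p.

2.365 units

Market equilibrium (private): 16.554 + 1.472Q = 91.074 - 0.303Q → Q_m = 41.9831.
Social marginal cost = private MC − MEB = 12.356 + 1.472Q.
Set SMC = demand: 12.356 + 1.472Q = 91.074 - 0.303Q → Q* = 44.3482.
Gap = |41.9831 − 44.3482| = 2.3651.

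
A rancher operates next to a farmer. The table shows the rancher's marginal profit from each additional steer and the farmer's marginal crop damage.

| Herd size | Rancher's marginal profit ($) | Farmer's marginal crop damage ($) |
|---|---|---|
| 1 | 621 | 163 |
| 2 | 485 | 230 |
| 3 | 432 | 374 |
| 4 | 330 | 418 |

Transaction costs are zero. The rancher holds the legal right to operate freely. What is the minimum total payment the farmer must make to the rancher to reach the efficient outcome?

Left alone the rancher would choose level 4 (marginal profit stays positive).
Efficient level: k* = 3 (marginal profit ≥ marginal crop damage through 3).
The farmer must at least cover the rancher's forgone profit from cutting 4→3: 330 = 330.

$330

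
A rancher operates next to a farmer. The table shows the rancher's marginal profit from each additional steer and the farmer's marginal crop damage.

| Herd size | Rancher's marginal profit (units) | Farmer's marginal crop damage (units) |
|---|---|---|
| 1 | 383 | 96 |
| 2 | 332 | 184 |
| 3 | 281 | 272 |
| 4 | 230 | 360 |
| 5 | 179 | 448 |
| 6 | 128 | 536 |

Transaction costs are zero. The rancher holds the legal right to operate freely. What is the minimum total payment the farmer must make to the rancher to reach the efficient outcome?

537

Left alone the rancher would choose level 6 (marginal profit stays positive).
Efficient level: k* = 3 (marginal profit ≥ marginal crop damage through 3).
The farmer must at least cover the rancher's forgone profit from cutting 6→3: 230 + 179 + 128 = 537.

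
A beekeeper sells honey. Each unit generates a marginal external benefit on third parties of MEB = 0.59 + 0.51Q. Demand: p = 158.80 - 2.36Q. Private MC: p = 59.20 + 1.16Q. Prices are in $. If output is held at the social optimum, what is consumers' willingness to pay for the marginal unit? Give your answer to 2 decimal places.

P = $80.25

Social marginal cost = private MC − MEB = 58.61 + 0.65Q.
Set SMC = demand: 58.61 + 0.65Q = 158.80 - 2.36Q → Q* = 33.2857.
Consumer price on the demand curve at Q*: 158.80 − 2.36×33.2857 = 80.2457.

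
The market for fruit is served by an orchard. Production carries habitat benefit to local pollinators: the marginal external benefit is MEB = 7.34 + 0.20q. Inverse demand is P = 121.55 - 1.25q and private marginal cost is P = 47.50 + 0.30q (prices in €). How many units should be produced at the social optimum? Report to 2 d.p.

q* = 60.29

Social marginal cost = private MC − MEB = 40.16 + 0.10q.
Set SMC = demand: 40.16 + 0.10q = 121.55 - 1.25q → q* = 60.2889.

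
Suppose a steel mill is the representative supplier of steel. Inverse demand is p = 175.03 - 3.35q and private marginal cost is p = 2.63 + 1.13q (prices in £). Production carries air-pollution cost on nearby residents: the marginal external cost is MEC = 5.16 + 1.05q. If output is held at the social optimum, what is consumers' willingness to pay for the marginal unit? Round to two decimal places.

P = £73.72

Social marginal cost = private MC + MEC = 7.79 + 2.18q.
Set SMC = demand: 7.79 + 2.18q = 175.03 - 3.35q → q* = 30.2423.
Consumer price on the demand curve at q*: 175.03 − 3.35×30.2423 = 73.7183.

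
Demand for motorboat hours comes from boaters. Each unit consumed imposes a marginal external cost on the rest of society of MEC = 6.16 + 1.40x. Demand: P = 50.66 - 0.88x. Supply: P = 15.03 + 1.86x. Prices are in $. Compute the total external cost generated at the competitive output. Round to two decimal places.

Market equilibrium (private): 15.03 + 1.86x = 50.66 - 0.88x → x_m = 13.0036.
Total external cost = ∫₀^{x_m} (6.16 + 1.40x) dx = 6.16×13.0036 + ½×1.40×13.0036² = 198.4677.

$198.47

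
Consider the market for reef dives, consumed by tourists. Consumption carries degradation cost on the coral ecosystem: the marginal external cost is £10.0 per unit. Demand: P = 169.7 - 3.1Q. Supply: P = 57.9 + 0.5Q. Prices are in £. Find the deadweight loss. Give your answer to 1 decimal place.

DWL = £13.9

Market equilibrium (private): 57.9 + 0.5Q = 169.7 - 3.1Q → Q_m = 31.0556.
Social marginal benefit = demand − MEC = 159.7 - 3.1Q.
Set SMB = MC: 159.7 - 3.1Q = 57.9 + 0.5Q → Q* = 28.2778.
The welfare-loss triangle has base |Q_m − Q*| and height MEC(Q_m) (the vertical gap between SMB and MC is zero at Q* and MEC at Q_m).
DWL = ½ × 2.7778 × 10.0000 = 13.8890.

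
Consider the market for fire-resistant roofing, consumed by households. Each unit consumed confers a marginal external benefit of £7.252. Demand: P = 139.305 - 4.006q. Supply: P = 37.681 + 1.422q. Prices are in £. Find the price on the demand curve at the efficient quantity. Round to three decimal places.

Social marginal benefit = demand + MEB = 146.557 - 4.006q.
Set SMB = MC: 146.557 - 4.006q = 37.681 + 1.422q → q* = 20.0582.
Consumer price on the demand curve at q*: 139.305 − 4.006×20.0582 = 58.9519.

P = £58.952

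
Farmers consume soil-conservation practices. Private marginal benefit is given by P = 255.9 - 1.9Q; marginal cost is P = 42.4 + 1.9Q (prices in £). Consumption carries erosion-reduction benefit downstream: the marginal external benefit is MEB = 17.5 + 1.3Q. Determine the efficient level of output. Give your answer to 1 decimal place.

Social marginal benefit = demand + MEB = 273.4 - 0.6Q.
Set SMB = MC: 273.4 - 0.6Q = 42.4 + 1.9Q → Q* = 92.4000.

Q* = 92.4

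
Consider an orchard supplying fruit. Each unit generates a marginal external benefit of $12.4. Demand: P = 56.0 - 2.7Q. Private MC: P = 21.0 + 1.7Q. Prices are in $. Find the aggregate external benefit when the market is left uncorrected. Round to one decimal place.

Market equilibrium (private): 21.0 + 1.7Q = 56.0 - 2.7Q → Q_m = 7.9545.
Total external benefit = MEB × Q_m = 12.4 × 7.9545 = 98.6358.

$98.6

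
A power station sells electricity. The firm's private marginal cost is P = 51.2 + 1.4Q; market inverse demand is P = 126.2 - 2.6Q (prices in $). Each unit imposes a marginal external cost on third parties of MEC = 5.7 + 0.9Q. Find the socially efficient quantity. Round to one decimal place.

Social marginal cost = private MC + MEC = 56.9 + 2.3Q.
Set SMC = demand: 56.9 + 2.3Q = 126.2 - 2.6Q → Q* = 14.1429.

Q* = 14.1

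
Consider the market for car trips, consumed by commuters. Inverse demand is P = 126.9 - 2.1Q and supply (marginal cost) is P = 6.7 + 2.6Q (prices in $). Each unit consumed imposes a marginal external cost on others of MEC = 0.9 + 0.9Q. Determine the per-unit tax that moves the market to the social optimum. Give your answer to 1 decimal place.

tax = $20.1 per unit

Social marginal benefit = demand − MEC = 126.0 - 3.0Q.
Set SMB = MC: 126.0 - 3.0Q = 6.7 + 2.6Q → Q* = 21.3036.
The Pigouvian tax equals MEC at Q*: 0.9 + 0.9×21.3036 = 20.0732.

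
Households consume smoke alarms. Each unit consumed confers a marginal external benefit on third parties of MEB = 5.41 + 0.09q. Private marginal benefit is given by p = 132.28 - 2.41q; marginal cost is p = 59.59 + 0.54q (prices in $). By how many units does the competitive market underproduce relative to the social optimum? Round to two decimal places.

2.67 units

Market equilibrium (private): 59.59 + 0.54q = 132.28 - 2.41q → q_m = 24.6407.
Social marginal benefit = demand + MEB = 137.69 - 2.32q.
Set SMB = MC: 137.69 - 2.32q = 59.59 + 0.54q → q* = 27.3077.
Gap = |24.6407 − 27.3077| = 2.6670.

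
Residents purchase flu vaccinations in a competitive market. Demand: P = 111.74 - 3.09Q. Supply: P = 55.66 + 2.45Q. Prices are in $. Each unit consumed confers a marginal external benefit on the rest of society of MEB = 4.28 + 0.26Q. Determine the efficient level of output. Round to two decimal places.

Q* = 11.43

Social marginal benefit = demand + MEB = 116.02 - 2.83Q.
Set SMB = MC: 116.02 - 2.83Q = 55.66 + 2.45Q → Q* = 11.4318.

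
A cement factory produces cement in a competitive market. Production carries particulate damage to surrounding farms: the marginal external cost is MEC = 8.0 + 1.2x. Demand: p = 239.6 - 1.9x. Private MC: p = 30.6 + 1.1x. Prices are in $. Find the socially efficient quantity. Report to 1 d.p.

x* = 47.9

Social marginal cost = private MC + MEC = 38.6 + 2.3x.
Set SMC = demand: 38.6 + 2.3x = 239.6 - 1.9x → x* = 47.8571.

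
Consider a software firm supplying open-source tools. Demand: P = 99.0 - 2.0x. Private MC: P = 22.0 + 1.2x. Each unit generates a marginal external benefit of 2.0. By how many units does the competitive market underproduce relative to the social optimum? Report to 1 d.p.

0.6 units

Market equilibrium (private): 22.0 + 1.2x = 99.0 - 2.0x → x_m = 24.0625.
Social marginal cost = private MC − MEB = 20.0 + 1.2x.
Set SMC = demand: 20.0 + 1.2x = 99.0 - 2.0x → x* = 24.6875.
Gap = |24.0625 − 24.6875| = 0.6250.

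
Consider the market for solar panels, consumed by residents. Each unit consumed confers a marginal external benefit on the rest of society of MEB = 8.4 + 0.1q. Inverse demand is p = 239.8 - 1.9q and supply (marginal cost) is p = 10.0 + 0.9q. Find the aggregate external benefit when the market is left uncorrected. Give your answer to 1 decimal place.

1026.2

Market equilibrium (private): 10.0 + 0.9q = 239.8 - 1.9q → q_m = 82.0714.
Total external benefit = ∫₀^{q_m} (8.4 + 0.1q) dq = 8.4×82.0714 + ½×0.1×82.0714² = 1026.1855.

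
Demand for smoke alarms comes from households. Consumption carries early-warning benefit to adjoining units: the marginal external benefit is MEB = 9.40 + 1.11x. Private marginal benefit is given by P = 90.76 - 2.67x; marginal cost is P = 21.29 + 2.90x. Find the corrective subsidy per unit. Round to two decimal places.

Social marginal benefit = demand + MEB = 100.16 - 1.56x.
Set SMB = MC: 100.16 - 1.56x = 21.29 + 2.90x → x* = 17.6839.
The Pigouvian subsidy equals MEB at x*: 9.40 + 1.11×17.6839 = 29.0291.

subsidy = 29.03 per unit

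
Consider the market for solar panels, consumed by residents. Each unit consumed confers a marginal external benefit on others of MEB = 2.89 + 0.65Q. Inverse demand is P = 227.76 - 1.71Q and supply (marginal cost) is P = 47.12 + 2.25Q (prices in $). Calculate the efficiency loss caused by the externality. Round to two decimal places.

DWL = $159.95

Market equilibrium (private): 47.12 + 2.25Q = 227.76 - 1.71Q → Q_m = 45.6162.
Social marginal benefit = demand + MEB = 230.65 - 1.06Q.
Set SMB = MC: 230.65 - 1.06Q = 47.12 + 2.25Q → Q* = 55.4471.
Height of the DWL triangle at Q_m is SMB(Q_m) − MC(Q_m) = MEB(Q_m) = 32.5405.
DWL = ½ × 9.8309 × 32.5405 = 159.9512.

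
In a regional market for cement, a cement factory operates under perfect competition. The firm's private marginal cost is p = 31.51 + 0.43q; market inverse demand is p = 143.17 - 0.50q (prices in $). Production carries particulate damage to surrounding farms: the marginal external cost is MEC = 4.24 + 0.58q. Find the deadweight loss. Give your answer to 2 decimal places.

Market equilibrium (private): 31.51 + 0.43q = 143.17 - 0.50q → q_m = 120.0645.
Social marginal cost = private MC + MEC = 35.75 + 1.01q.
Set SMC = demand: 35.75 + 1.01q = 143.17 - 0.50q → q* = 71.1391.
The loss is the area between SMC and demand from q* to q_m; with linear curves that's a triangle of height MEC(q_m).
DWL = ½ × 48.9254 × 73.8774 = 1807.2407.

DWL = $1807.24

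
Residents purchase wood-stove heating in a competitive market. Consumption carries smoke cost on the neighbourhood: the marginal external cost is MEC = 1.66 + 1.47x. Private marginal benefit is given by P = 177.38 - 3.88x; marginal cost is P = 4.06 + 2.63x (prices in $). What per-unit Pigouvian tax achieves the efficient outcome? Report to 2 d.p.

Social marginal benefit = demand − MEC = 175.72 - 5.35x.
Set SMB = MC: 175.72 - 5.35x = 4.06 + 2.63x → x* = 21.5113.
The Pigouvian tax equals MEC at x*: 1.66 + 1.47×21.5113 = 33.2816.

tax = $33.28 per unit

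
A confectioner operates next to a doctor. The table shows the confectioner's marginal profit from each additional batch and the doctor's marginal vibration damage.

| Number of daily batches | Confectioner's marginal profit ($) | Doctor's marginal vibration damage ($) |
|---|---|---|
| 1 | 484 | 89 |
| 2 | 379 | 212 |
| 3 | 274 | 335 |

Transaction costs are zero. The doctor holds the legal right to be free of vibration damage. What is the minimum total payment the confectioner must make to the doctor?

$301

Efficient level: marginal profit ≥ marginal vibration damage through level 2, so k* = 2.
With the doctor holding the right, the confectioner must at least compensate total damage at k*: 89 + 212 = 301.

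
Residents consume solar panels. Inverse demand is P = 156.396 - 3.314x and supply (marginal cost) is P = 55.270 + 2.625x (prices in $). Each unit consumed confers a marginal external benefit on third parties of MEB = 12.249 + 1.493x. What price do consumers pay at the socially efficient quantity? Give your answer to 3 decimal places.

Social marginal benefit = demand + MEB = 168.645 - 1.821x.
Set SMB = MC: 168.645 - 1.821x = 55.270 + 2.625x → x* = 25.5004.
Consumer price on the demand curve at x*: 156.396 − 3.314×25.5004 = 71.8877.

P = $71.888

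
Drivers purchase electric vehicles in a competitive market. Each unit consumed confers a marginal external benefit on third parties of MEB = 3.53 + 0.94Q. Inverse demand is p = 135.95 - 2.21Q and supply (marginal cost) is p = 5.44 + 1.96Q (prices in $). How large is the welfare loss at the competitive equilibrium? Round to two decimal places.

DWL = $168.06

Market equilibrium (private): 5.44 + 1.96Q = 135.95 - 2.21Q → Q_m = 31.2974.
Social marginal benefit = demand + MEB = 139.48 - 1.27Q.
Set SMB = MC: 139.48 - 1.27Q = 5.44 + 1.96Q → Q* = 41.4985.
The loss is the area between SMB and MC from Q* to Q_m; with linear curves that's a triangle of height MEB(Q_m).
DWL = ½ × 10.2011 × 32.9495 = 168.0606.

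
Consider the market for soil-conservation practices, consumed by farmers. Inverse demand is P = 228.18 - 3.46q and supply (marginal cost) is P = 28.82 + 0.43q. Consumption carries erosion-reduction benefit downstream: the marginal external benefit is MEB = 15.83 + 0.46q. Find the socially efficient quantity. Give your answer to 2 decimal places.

q* = 62.74

Social marginal benefit = demand + MEB = 244.01 - 3.00q.
Set SMB = MC: 244.01 - 3.00q = 28.82 + 0.43q → q* = 62.7376.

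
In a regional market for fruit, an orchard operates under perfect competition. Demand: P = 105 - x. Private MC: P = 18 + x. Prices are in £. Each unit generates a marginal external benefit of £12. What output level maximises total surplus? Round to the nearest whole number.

Social marginal cost = private MC − MEB = 6 + x.
Set SMC = demand: 6 + x = 105 - x → x* = 49.5000.

x* = 50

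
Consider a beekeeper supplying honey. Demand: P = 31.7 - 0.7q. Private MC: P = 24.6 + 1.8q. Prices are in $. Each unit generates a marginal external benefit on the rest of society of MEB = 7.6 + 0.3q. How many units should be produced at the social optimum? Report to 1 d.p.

q* = 6.7

Social marginal cost = private MC − MEB = 17.0 + 1.5q.
Set SMC = demand: 17.0 + 1.5q = 31.7 - 0.7q → q* = 6.6818.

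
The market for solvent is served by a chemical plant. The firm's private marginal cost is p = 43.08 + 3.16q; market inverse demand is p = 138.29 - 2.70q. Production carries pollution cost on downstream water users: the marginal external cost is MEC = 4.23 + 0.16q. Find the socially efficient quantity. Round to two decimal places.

Social marginal cost = private MC + MEC = 47.31 + 3.32q.
Set SMC = demand: 47.31 + 3.32q = 138.29 - 2.70q → q* = 15.1130.

q* = 15.11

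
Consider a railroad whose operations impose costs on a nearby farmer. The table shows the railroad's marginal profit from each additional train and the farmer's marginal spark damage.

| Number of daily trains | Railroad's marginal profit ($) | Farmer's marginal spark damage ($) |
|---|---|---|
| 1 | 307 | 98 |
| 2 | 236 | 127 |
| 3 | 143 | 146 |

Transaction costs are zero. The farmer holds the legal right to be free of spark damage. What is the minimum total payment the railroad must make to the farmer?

$225

Efficient level: marginal profit ≥ marginal spark damage through level 2, so k* = 2.
With the farmer holding the right, the railroad must at least compensate total damage at k*: 98 + 127 = 225.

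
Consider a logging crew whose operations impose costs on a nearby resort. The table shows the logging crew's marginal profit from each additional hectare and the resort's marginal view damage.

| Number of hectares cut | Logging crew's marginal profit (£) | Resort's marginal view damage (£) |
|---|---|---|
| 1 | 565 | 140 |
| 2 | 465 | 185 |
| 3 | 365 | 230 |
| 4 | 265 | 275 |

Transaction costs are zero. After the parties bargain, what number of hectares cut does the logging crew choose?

Bargaining reaches the level where marginal profit last exceeds marginal view damage.
That holds through level 3 (365 ≥ 230) but not at 4 (265 < 275).

3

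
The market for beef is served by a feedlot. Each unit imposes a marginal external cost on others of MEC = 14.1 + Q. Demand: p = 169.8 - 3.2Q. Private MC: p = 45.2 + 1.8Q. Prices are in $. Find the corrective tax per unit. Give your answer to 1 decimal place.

Social marginal cost = private MC + MEC = 59.3 + 2.8Q.
Set SMC = demand: 59.3 + 2.8Q = 169.8 - 3.2Q → Q* = 18.4167.
The Pigouvian tax equals MEC at Q*: 14.1 + 1.0×18.4167 = 32.5167.

tax = $32.5 per unit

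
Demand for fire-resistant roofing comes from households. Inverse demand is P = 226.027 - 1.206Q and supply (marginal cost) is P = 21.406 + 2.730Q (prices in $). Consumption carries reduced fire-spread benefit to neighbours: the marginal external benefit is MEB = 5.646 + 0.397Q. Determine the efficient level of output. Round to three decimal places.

Q* = 59.414

Social marginal benefit = demand + MEB = 231.673 - 0.809Q.
Set SMB = MC: 231.673 - 0.809Q = 21.406 + 2.730Q → Q* = 59.4142.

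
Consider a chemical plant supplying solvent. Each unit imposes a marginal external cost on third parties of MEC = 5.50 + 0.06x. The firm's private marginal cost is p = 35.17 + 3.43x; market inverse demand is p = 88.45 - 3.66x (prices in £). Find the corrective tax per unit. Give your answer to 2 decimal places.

tax = £5.90 per unit

Social marginal cost = private MC + MEC = 40.67 + 3.49x.
Set SMC = demand: 40.67 + 3.49x = 88.45 - 3.66x → x* = 6.6825.
The Pigouvian tax equals MEC at x*: 5.50 + 0.06×6.6825 = 5.9010.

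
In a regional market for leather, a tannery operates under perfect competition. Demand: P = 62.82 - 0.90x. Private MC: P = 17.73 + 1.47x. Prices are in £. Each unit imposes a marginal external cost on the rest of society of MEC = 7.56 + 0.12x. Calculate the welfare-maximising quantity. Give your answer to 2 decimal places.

x* = 15.07

Social marginal cost = private MC + MEC = 25.29 + 1.59x.
Set SMC = demand: 25.29 + 1.59x = 62.82 - 0.90x → x* = 15.0723.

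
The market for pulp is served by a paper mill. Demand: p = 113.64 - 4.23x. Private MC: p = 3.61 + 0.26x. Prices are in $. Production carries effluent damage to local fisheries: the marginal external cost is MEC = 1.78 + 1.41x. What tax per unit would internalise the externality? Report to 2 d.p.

tax = $27.65 per unit

Social marginal cost = private MC + MEC = 5.39 + 1.67x.
Set SMC = demand: 5.39 + 1.67x = 113.64 - 4.23x → x* = 18.3475.
The Pigouvian tax equals MEC at x*: 1.78 + 1.41×18.3475 = 27.6500.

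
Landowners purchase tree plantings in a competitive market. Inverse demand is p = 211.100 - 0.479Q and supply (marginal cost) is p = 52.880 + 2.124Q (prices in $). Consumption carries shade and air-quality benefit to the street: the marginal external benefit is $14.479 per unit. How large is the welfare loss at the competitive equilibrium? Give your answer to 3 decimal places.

Market equilibrium (private): 52.880 + 2.124Q = 211.100 - 0.479Q → Q_m = 60.7837.
Social marginal benefit = demand + MEB = 225.579 - 0.479Q.
Set SMB = MC: 225.579 - 0.479Q = 52.880 + 2.124Q → Q* = 66.3461.
Height of the DWL triangle at Q_m is SMB(Q_m) − MC(Q_m) = MEB(Q_m) = 14.4790.
DWL = ½ × 5.5624 × 14.4790 = 40.2690.

DWL = $40.269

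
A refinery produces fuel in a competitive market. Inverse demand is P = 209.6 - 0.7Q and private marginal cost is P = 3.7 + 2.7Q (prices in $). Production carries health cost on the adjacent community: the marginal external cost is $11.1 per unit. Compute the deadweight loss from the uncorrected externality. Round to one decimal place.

Market equilibrium (private): 3.7 + 2.7Q = 209.6 - 0.7Q → Q_m = 60.5588.
Social marginal cost = private MC + MEC = 14.8 + 2.7Q.
Set SMC = demand: 14.8 + 2.7Q = 209.6 - 0.7Q → Q* = 57.2941.
The loss is the area between SMC and demand from Q* to Q_m; with linear curves that's a triangle of height MEC(Q_m).
DWL = ½ × 3.2647 × 11.1000 = 18.1191.

DWL = $18.1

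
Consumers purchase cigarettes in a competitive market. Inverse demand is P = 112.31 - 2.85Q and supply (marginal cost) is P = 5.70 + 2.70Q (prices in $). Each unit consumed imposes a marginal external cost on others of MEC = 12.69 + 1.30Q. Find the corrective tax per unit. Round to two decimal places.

tax = $30.51 per unit

Social marginal benefit = demand − MEC = 99.62 - 4.15Q.
Set SMB = MC: 99.62 - 4.15Q = 5.70 + 2.70Q → Q* = 13.7109.
The Pigouvian tax equals MEC at Q*: 12.69 + 1.30×13.7109 = 30.5142.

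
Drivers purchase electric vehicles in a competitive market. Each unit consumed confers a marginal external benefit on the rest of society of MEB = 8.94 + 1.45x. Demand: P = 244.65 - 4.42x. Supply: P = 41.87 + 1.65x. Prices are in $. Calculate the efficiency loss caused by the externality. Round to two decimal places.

Market equilibrium (private): 41.87 + 1.65x = 244.65 - 4.42x → x_m = 33.4069.
Social marginal benefit = demand + MEB = 253.59 - 2.97x.
Set SMB = MC: 253.59 - 2.97x = 41.87 + 1.65x → x* = 45.8268.
Between x* and x_m the wedge SMB − MC runs linearly from 0 to MEB(x_m), so the loss is a triangle.
DWL = ½ × 12.4199 × 57.3800 = 356.3269.

DWL = $356.33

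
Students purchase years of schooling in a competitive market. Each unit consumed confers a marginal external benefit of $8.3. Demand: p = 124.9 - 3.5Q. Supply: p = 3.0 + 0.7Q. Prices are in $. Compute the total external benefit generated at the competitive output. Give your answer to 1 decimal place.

Market equilibrium (private): 3.0 + 0.7Q = 124.9 - 3.5Q → Q_m = 29.0238.
Total external benefit = MEB × Q_m = 8.3 × 29.0238 = 240.8975.

$240.9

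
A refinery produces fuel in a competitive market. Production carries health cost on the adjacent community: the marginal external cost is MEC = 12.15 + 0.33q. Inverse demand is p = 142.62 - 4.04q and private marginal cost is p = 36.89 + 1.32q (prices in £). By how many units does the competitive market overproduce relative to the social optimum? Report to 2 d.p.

3.28 units

Market equilibrium (private): 36.89 + 1.32q = 142.62 - 4.04q → q_m = 19.7257.
Social marginal cost = private MC + MEC = 49.04 + 1.65q.
Set SMC = demand: 49.04 + 1.65q = 142.62 - 4.04q → q* = 16.4464.
Gap = |19.7257 − 16.4464| = 3.2793.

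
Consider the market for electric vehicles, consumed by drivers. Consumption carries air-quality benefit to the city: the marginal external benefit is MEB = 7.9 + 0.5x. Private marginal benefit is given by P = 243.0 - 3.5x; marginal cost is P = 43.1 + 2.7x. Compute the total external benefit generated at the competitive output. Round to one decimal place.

514.6

Market equilibrium (private): 43.1 + 2.7x = 243.0 - 3.5x → x_m = 32.2419.
Total external benefit = ∫₀^{x_m} (7.9 + 0.5x) dx = 7.9×32.2419 + ½×0.5×32.2419² = 514.5960.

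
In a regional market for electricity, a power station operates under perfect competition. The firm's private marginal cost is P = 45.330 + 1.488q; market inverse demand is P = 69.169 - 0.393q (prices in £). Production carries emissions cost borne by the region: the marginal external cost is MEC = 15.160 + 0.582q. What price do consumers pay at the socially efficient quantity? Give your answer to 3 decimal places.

P = £67.784

Social marginal cost = private MC + MEC = 60.490 + 2.070q.
Set SMC = demand: 60.490 + 2.070q = 69.169 - 0.393q → q* = 3.5238.
Consumer price on the demand curve at q*: 69.169 − 0.393×3.5238 = 67.7841.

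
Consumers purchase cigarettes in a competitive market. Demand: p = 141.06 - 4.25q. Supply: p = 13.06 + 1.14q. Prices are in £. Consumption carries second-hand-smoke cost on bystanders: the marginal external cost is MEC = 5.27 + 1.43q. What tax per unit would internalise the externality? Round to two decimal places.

tax = £31.00 per unit

Social marginal benefit = demand − MEC = 135.79 - 5.68q.
Set SMB = MC: 135.79 - 5.68q = 13.06 + 1.14q → q* = 17.9956.
The Pigouvian tax equals MEC at q*: 5.27 + 1.43×17.9956 = 31.0037.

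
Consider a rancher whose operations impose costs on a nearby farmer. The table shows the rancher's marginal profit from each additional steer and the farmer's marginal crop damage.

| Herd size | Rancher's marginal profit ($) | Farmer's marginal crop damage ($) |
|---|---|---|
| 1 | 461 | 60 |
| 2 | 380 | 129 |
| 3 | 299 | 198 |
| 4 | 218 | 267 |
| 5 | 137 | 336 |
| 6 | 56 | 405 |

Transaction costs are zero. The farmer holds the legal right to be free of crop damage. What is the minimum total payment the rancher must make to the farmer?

Efficient level: marginal profit ≥ marginal crop damage through level 3, so k* = 3.
With the farmer holding the right, the rancher must at least compensate total damage at k*: 60 + 129 + 198 = 387.

$387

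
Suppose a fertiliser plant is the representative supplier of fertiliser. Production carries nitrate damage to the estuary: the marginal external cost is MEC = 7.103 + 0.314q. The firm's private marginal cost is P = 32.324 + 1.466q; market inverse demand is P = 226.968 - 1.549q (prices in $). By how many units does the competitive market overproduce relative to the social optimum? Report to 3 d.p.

Market equilibrium (private): 32.324 + 1.466q = 226.968 - 1.549q → q_m = 64.5585.
Social marginal cost = private MC + MEC = 39.427 + 1.780q.
Set SMC = demand: 39.427 + 1.780q = 226.968 - 1.549q → q* = 56.3355.
Gap = |64.5585 − 56.3355| = 8.2230.

8.223 units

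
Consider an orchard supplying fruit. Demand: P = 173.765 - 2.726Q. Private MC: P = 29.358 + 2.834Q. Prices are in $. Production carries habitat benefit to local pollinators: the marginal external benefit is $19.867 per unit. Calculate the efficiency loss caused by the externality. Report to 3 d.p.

DWL = $35.494

Market equilibrium (private): 29.358 + 2.834Q = 173.765 - 2.726Q → Q_m = 25.9725.
Social marginal cost = private MC − MEB = 9.491 + 2.834Q.
Set SMC = demand: 9.491 + 2.834Q = 173.765 - 2.726Q → Q* = 29.5457.
Height of the DWL triangle at Q_m is demand(Q_m) − SMC(Q_m) = MEB(Q_m) = 19.8670.
DWL = ½ × 3.5732 × 19.8670 = 35.4944.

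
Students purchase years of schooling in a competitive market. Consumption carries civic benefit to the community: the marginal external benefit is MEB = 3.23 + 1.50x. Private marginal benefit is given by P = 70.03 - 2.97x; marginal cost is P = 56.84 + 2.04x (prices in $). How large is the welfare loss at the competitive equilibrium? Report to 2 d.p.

DWL = $7.34

Market equilibrium (private): 56.84 + 2.04x = 70.03 - 2.97x → x_m = 2.6327.
Social marginal benefit = demand + MEB = 73.26 - 1.47x.
Set SMB = MC: 73.26 - 1.47x = 56.84 + 2.04x → x* = 4.6781.
The welfare-loss triangle has base |x_m − x*| and height MEB(x_m) (the vertical gap between SMB and MC is zero at x* and MEB at x_m).
DWL = ½ × 2.0454 × 7.1791 = 7.3421.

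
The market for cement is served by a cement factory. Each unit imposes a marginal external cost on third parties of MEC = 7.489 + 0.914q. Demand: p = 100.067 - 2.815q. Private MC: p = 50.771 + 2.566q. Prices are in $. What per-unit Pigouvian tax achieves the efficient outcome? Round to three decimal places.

tax = $13.559 per unit

Social marginal cost = private MC + MEC = 58.260 + 3.480q.
Set SMC = demand: 58.260 + 3.480q = 100.067 - 2.815q → q* = 6.6413.
The Pigouvian tax equals MEC at q*: 7.489 + 0.914×6.6413 = 13.5591.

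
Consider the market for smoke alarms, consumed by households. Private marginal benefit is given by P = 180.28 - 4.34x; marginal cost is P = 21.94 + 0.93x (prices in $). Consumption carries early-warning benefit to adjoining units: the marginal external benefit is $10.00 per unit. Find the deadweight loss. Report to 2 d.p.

Market equilibrium (private): 21.94 + 0.93x = 180.28 - 4.34x → x_m = 30.0455.
Social marginal benefit = demand + MEB = 190.28 - 4.34x.
Set SMB = MC: 190.28 - 4.34x = 21.94 + 0.93x → x* = 31.9431.
The loss is the area between SMB and MC from x* to x_m; with linear curves that's a triangle of height MEB(x_m).
DWL = ½ × 1.8976 × 10.0000 = 9.4880.

DWL = $9.49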